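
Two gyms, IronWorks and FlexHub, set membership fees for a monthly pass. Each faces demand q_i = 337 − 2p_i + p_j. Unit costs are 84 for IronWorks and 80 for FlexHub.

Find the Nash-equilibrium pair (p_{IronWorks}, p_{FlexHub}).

167.8, 166.2

IronWorks's profit: π = (p_{IronWorks} − 84)(337 − 2p_{IronWorks} + p_{FlexHub}).
∂π/∂p_{IronWorks} = 505 − 4p_{IronWorks} + p_{FlexHub} = 0 ⇒ p_{IronWorks} = 126.25 + 0.25p_{FlexHub}.
Similarly p_{FlexHub} = 124.25 + 0.25p_{IronWorks}.
Substituting the second reaction function into the first: p_{IronWorks} = 126.25 + 0.25(124.25 + 0.25p_{IronWorks}), which gives 0.9375p_{IronWorks} = 157.3125 ⇒ p_{IronWorks} = 167.8.
Then p_{FlexHub} = 124.25 + 0.25·167.8 = 166.2.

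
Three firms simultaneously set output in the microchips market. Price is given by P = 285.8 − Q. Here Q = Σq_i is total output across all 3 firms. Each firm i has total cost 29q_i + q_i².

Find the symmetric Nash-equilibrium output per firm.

A representative firm's profit is π_i = q_i(285.8 − Q) − 29q_i − q_i², with Q = q_i + Σ_{j≠i} q_j.
First-order condition: 256.8 − 4q_i − Σ_{j≠i} q_j = 0.
Imposing symmetry (q_j = q for all j) turns Σ_{j≠i} q_j into 2q, so 256.8 = 6q and q = 42.8.

42.8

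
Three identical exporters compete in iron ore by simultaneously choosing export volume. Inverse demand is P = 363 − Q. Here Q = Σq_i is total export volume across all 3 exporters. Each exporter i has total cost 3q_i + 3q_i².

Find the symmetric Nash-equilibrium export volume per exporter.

A representative exporter's profit is π_i = q_i(363 − Q) − 3q_i − 3q_i², with Q = q_i + Σ_{j≠i} q_j.
First-order condition: 360 − 8q_i − Σ_{j≠i} q_j = 0.
Imposing symmetry (q_j = q for all j) turns Σ_{j≠i} q_j into 2q, so 360 = 10q and q = 36.

36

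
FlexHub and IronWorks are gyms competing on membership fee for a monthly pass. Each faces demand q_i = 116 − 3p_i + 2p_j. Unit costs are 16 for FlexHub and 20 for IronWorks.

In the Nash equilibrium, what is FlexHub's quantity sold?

77.25

FlexHub's profit: π = (p_{FlexHub} − 16)(116 − 3p_{FlexHub} + 2p_{IronWorks}).
∂π/∂p_{FlexHub} = 164 − 6p_{FlexHub} + 2p_{IronWorks} = 0 ⇒ p_{FlexHub} = 82/3 + (1/3)p_{IronWorks}.
Similarly p_{IronWorks} = 88/3 + (1/3)p_{FlexHub}.
Solving the two reaction functions simultaneously: (1 − (1/3)(1/3))p_{FlexHub} = 82/3 + (1/3)·(88/3), so (8/9)p_{FlexHub} = 334/9 and p_{FlexHub} = 41.75.
Then p_{IronWorks} = 88/3 + (1/3)·41.75 = 43.25.
q_{FlexHub} = 116 − 3·41.75 + 2·43.25 = 77.25.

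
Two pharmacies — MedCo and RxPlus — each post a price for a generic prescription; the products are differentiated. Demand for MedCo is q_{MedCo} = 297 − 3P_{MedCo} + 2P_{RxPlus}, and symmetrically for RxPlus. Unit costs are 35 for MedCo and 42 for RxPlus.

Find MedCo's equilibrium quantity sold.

MedCo's profit: π = (P_{MedCo} − 35)(297 − 3P_{MedCo} + 2P_{RxPlus}).
∂π/∂P_{MedCo} = 402 − 6P_{MedCo} + 2P_{RxPlus} = 0 ⇒ P_{MedCo} = 67 + (1/3)P_{RxPlus}.
Similarly P_{RxPlus} = 70.5 + (1/3)P_{MedCo}.
Substituting the second reaction function into the first: P_{MedCo} = 67 + (1/3)(70.5 + (1/3)P_{MedCo}), which gives (8/9)P_{MedCo} = 90.5 ⇒ P_{MedCo} = 101.8125.
Then P_{RxPlus} = 70.5 + (1/3)·101.8125 = 104.4375.
q_{MedCo} = 297 − 3·101.8125 + 2·104.4375 = 200.4375.

200.4375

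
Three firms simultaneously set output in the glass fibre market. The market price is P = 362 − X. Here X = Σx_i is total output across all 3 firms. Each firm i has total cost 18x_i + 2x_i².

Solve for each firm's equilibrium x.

A representative firm's profit is π_i = x_i(362 − X) − 18x_i − 2x_i², with X = x_i + Σ_{j≠i} x_j.
First-order condition: 344 − 6x_i − Σ_{j≠i} x_j = 0.
In a symmetric equilibrium every firm chooses the same x, so Σ_{j≠i} x_j = 2x. The condition becomes 344 − 8x = 0, giving x = 344/8 = 43.

43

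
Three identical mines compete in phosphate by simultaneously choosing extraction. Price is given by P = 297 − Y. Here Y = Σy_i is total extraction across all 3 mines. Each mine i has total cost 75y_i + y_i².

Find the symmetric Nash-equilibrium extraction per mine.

37

A representative mine's profit is π_i = y_i(297 − Y) − 75y_i − y_i², with Y = y_i + Σ_{j≠i} y_j.
First-order condition: 222 − 4y_i − Σ_{j≠i} y_j = 0.
Imposing symmetry (y_j = y for all j) turns Σ_{j≠i} y_j into 2y, so 222 = 6y and y = 37.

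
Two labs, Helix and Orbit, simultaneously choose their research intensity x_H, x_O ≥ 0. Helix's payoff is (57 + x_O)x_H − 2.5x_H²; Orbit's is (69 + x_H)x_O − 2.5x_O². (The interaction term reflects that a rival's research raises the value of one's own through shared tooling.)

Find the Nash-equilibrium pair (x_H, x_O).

Expanding Helix's payoff: 57x_H + x_Ox_H − 2.5x_H².
∂π/∂x_H = 57 + x_O − 5x_H = 0, so x_H = 11.4 + 0.2x_O.
Likewise for Orbit: x_O = 13.8 + 0.2x_H.
Plugging x_O into Helix's best response: x_H = 11.4 + 0.2(13.8 + 0.2x_H) ⇒ 0.96x_H = 14.16, so x_H = 14.75.
Then x_O = 13.8 + 0.2·14.75 = 16.75.

14.75, 16.75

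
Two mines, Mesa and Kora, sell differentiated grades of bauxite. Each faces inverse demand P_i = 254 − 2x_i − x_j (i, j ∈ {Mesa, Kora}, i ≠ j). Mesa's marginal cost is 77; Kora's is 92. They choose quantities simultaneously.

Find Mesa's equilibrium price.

Mine Mesa's profit: π = x_{Mesa}(254 − 2x_{Mesa} − x_{Kora}) − 77x_{Mesa}.
∂π/∂x_{Mesa} = 177 − 4x_{Mesa} − x_{Kora} = 0 ⇒ x_{Mesa} = 44.25 − 0.25x_{Kora}.
Similarly x_{Kora} = 40.5 − 0.25x_{Mesa}.
Substituting the second reaction function into the first: x_{Mesa} = 44.25 − 0.25(40.5 − 0.25x_{Mesa}), which gives 0.9375x_{Mesa} = 34.125 ⇒ x_{Mesa} = 36.4.
Then x_{Kora} = 40.5 − 0.25·36.4 = 31.4.
P_{Mesa} = 254 − 2·36.4 − 31.4 = 149.8.

149.8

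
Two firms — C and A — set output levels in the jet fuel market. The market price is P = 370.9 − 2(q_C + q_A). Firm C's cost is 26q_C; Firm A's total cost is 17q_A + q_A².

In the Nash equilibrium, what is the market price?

162.16

Firm C's profit: π = q_C(370.9 − 2(q_C + q_A)) − 26q_C.
∂π/∂q_C = 344.9 − 4q_C − 2q_A = 0, so q_C = 86.225 − 0.5q_A.
For A: ∂π/∂q_A = 353.9 − 6q_A − 2q_C = 0 ⇒ q_A = 3539/60 − (1/3)q_C.
Solving the two reaction functions simultaneously: (1 − (−0.5)(−1/3))q_C = 86.225 − 0.5·(3539/60), so (5/6)q_C = 851/15 and q_C = 68.08.
Then q_A = 3539/60 − (1/3)·68.08 = 36.29.
Equilibrium price: P = 370.9 − 2·104.37 = 162.16.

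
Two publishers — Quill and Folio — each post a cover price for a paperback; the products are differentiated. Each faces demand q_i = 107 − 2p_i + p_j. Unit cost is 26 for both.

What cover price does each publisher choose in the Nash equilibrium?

Quill's profit: π = (p_{Quill} − 26)(107 − 2p_{Quill} + p_{Folio}).
∂π/∂p_{Quill} = 159 − 4p_{Quill} + p_{Folio} = 0 ⇒ p_{Quill} = 39.75 + 0.25p_{Folio}.
Setting p_{Quill} = p_{Folio} in the reaction function: p_{Quill} = 39.75 + 0.25p_{Quill}, so p_{Quill} = 39.75 / 0.75 = 53.

53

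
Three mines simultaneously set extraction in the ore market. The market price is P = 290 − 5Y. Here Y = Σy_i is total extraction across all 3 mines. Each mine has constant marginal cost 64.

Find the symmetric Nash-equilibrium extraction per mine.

A representative mine's profit is π_i = y_i(290 − 5Y) − 64y_i, with Y = y_i + Σ_{j≠i} y_j.
First-order condition: 226 − 10y_i − 5Σ_{j≠i} y_j = 0.
Imposing symmetry (y_j = y for all j) turns Σ_{j≠i} y_j into 2y, so 226 = 20y and y = 11.3.

11.3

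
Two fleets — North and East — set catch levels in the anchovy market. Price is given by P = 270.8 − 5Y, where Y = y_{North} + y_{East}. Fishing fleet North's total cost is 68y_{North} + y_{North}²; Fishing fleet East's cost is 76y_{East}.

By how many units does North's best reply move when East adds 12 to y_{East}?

Fishing fleet North's profit: π = y_{North}(270.8 − 5(y_{North} + y_{East})) − 68y_{North} − y_{North}².
∂π/∂y_{North} = 202.8 − 12y_{North} − 5y_{East} = 0, so y_{North} = 16.9 − (5/12)y_{East}.
The reaction-function slope is −5/12, so a 12-unit rise in y_{East} moves y_{North} by −5/12 × 12 = −5. North's best response falls — the actions are strategic substitutes.

-5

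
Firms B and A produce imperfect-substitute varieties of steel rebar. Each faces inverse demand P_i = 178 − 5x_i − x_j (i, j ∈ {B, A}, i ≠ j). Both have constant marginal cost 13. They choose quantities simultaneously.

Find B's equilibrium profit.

Firm B's profit: π = x_B(178 − 5x_B − x_A) − 13x_B.
∂π/∂x_B = 165 − 10x_B − x_A = 0 ⇒ x_B = 16.5 − 0.1x_A.
Setting x_B = x_A in the reaction function: x_B = 16.5 − 0.1x_B, so x_B = 16.5 / 1.1 = 15.
P_B = 178 − 5·15 − 15 = 88.
Profit = (88 − 13)·15 = 1125.

1125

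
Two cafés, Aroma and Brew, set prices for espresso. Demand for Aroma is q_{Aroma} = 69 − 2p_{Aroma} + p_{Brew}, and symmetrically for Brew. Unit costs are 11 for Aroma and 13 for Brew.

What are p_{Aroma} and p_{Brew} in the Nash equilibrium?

Aroma's profit: π = (p_{Aroma} − 11)(69 − 2p_{Aroma} + p_{Brew}).
∂π/∂p_{Aroma} = 91 − 4p_{Aroma} + p_{Brew} = 0 ⇒ p_{Aroma} = 22.75 + 0.25p_{Brew}.
Similarly p_{Brew} = 23.75 + 0.25p_{Aroma}.
Plugging p_{Brew} into Aroma's best response: p_{Aroma} = 22.75 + 0.25(23.75 + 0.25p_{Aroma}) ⇒ 0.9375p_{Aroma} = 28.6875, so p_{Aroma} = 30.6.
Then p_{Brew} = 23.75 + 0.25·30.6 = 31.4.

30.6, 31.4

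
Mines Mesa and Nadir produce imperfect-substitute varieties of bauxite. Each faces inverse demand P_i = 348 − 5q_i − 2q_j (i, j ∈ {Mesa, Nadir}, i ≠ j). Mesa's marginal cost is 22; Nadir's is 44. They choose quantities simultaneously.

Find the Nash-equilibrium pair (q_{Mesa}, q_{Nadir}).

27.625, 24.875

Mine Mesa's profit: π = q_{Mesa}(348 − 5q_{Mesa} − 2q_{Nadir}) − 22q_{Mesa}.
∂π/∂q_{Mesa} = 326 − 10q_{Mesa} − 2q_{Nadir} = 0 ⇒ q_{Mesa} = 32.6 − 0.2q_{Nadir}.
Similarly q_{Nadir} = 30.4 − 0.2q_{Mesa}.
Plugging q_{Nadir} into Mesa's best response: q_{Mesa} = 32.6 − 0.2(30.4 − 0.2q_{Mesa}) ⇒ 0.96q_{Mesa} = 26.52, so q_{Mesa} = 27.625.
Then q_{Nadir} = 30.4 − 0.2·27.625 = 24.875.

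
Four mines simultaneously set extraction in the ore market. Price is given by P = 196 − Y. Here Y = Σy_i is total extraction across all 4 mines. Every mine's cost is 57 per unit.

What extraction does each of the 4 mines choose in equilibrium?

27.8

A representative mine's profit is π_i = y_i(196 − Y) − 57y_i, with Y = y_i + Σ_{j≠i} y_j.
First-order condition: 139 − 2y_i − Σ_{j≠i} y_j = 0.
With identical mines, set every y_j = y: then 139 − 2y − 3y = 0, i.e. y = 139/5 = 27.8.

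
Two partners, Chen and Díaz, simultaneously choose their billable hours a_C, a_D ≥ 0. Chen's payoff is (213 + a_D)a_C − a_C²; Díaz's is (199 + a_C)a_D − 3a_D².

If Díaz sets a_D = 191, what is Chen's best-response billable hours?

Expanding Chen's payoff: 213a_C + a_Da_C − a_C².
∂π/∂a_C = 213 + a_D − 2a_C = 0, so a_C = 106.5 + 0.5a_D.
At a_D = 191: a_C = 106.5 + 0.5·191 = 202.

202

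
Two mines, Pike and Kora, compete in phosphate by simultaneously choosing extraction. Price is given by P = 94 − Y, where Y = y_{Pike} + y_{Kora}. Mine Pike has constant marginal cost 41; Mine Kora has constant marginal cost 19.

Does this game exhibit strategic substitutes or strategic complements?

Mine Pike's profit: π = y_{Pike}(94 − (y_{Pike} + y_{Kora})) − 41y_{Pike}.
∂π/∂y_{Pike} = 53 − 2y_{Pike} − y_{Kora} = 0, so y_{Pike} = 26.5 − 0.5y_{Kora}.
The best-response slope dy_{Pike}/dy_{Kora} = −0.5 < 0: the reaction function is downward-sloping, so the choices are strategic substitutes.

strategic substitutes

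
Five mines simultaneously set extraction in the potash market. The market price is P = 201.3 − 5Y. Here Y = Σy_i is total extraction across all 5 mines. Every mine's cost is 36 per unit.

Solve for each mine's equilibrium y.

A representative mine's profit is π_i = y_i(201.3 − 5Y) − 36y_i, with Y = y_i + Σ_{j≠i} y_j.
First-order condition: 165.3 − 10y_i − 5Σ_{j≠i} y_j = 0.
With identical mines, set every y_j = y: then 165.3 − 10y − 20y = 0, i.e. y = 165.3/30 = 5.51.

5.51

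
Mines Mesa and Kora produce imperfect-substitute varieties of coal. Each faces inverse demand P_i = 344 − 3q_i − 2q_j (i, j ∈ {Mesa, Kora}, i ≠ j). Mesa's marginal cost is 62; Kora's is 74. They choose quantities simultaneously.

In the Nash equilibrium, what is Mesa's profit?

3888

Mine Mesa's profit: π = q_{Mesa}(344 − 3q_{Mesa} − 2q_{Kora}) − 62q_{Mesa}.
∂π/∂q_{Mesa} = 282 − 6q_{Mesa} − 2q_{Kora} = 0 ⇒ q_{Mesa} = 47 − (1/3)q_{Kora}.
Similarly q_{Kora} = 45 − (1/3)q_{Mesa}.
Solving the two reaction functions simultaneously: (1 − (−1/3)(−1/3))q_{Mesa} = 47 − (1/3)·45, so (8/9)q_{Mesa} = 32 and q_{Mesa} = 36.
Then q_{Kora} = 45 − (1/3)·36 = 33.
P_{Mesa} = 344 − 3·36 − 2·33 = 170.
Profit = (170 − 62)·36 = 3888.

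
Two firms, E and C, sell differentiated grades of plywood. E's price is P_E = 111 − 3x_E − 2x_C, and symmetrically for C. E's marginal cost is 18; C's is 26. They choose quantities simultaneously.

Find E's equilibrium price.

54.375

Firm E's profit: π = x_E(111 − 3x_E − 2x_C) − 18x_E.
∂π/∂x_E = 93 − 6x_E − 2x_C = 0 ⇒ x_E = 15.5 − (1/3)x_C.
Similarly x_C = 85/6 − (1/3)x_E.
Solving the two reaction functions simultaneously: (1 − (−1/3)(−1/3))x_E = 15.5 − (1/3)·(85/6), so (8/9)x_E = 97/9 and x_E = 12.125.
Then x_C = 85/6 − (1/3)·12.125 = 10.125.
P_E = 111 − 3·12.125 − 2·10.125 = 54.375.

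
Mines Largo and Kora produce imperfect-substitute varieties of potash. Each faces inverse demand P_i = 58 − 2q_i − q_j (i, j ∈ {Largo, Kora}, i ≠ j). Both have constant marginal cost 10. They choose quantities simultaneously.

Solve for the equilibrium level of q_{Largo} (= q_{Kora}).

9.6

Mine Largo's profit: π = q_{Largo}(58 − 2q_{Largo} − q_{Kora}) − 10q_{Largo}.
∂π/∂q_{Largo} = 48 − 4q_{Largo} − q_{Kora} = 0 ⇒ q_{Largo} = 12 − 0.25q_{Kora}.
Setting q_{Largo} = q_{Kora} in the reaction function: q_{Largo} = 12 − 0.25q_{Largo}, so q_{Largo} = 12 / 1.25 = 9.6.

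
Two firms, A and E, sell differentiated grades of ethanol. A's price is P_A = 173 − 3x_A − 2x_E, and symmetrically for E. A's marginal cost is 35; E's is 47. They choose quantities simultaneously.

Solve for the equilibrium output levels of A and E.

18, 15

Firm A's profit: π = x_A(173 − 3x_A − 2x_E) − 35x_A.
∂π/∂x_A = 138 − 6x_A − 2x_E = 0 ⇒ x_A = 23 − (1/3)x_E.
Similarly x_E = 21 − (1/3)x_A.
Solving the two reaction functions simultaneously: (1 − (−1/3)(−1/3))x_A = 23 − (1/3)·21, so (8/9)x_A = 16 and x_A = 18.
Then x_E = 21 − (1/3)·18 = 15.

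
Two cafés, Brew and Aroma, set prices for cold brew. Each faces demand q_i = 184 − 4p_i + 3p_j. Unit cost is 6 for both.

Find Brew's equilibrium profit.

Brew's profit: π = (p_{Brew} − 6)(184 − 4p_{Brew} + 3p_{Aroma}).
∂π/∂p_{Brew} = 208 − 8p_{Brew} + 3p_{Aroma} = 0 ⇒ p_{Brew} = 26 + 0.375p_{Aroma}.
Setting p_{Brew} = p_{Aroma} in the reaction function: p_{Brew} = 26 + 0.375p_{Brew}, so p_{Brew} = 26 / 0.625 = 41.6.
q_{Brew} = 184 − 4·41.6 + 3·41.6 = 142.4.
Profit = (41.6 − 6)·142.4 = 5069.44.

5069.44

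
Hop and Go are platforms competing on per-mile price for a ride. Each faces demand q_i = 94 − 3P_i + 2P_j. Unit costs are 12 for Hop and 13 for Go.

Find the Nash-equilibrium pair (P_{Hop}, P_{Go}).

32.6875, 33.0625

Hop's profit: π = (P_{Hop} − 12)(94 − 3P_{Hop} + 2P_{Go}).
∂π/∂P_{Hop} = 130 − 6P_{Hop} + 2P_{Go} = 0 ⇒ P_{Hop} = 65/3 + (1/3)P_{Go}.
Similarly P_{Go} = 133/6 + (1/3)P_{Hop}.
Solving the two reaction functions simultaneously: (1 − (1/3)(1/3))P_{Hop} = 65/3 + (1/3)·(133/6), so (8/9)P_{Hop} = 523/18 and P_{Hop} = 32.6875.
Then P_{Go} = 133/6 + (1/3)·32.6875 = 33.0625.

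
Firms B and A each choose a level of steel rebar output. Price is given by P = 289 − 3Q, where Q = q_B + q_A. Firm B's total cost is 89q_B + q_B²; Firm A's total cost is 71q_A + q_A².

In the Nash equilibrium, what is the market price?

Firm B's profit: π = q_B(289 − 3(q_B + q_A)) − 89q_B − q_B².
∂π/∂q_B = 200 − 8q_B − 3q_A = 0, so q_B = 25 − 0.375q_A.
By the same steps for A: q_A = 27.25 − 0.375q_B.
Solving the two reaction functions simultaneously: (1 − (−0.375)(−0.375))q_B = 25 − 0.375·27.25, so (55/64)q_B = 473/32 and q_B = 17.2.
Then q_A = 27.25 − 0.375·17.2 = 20.8.
Equilibrium price: P = 289 − 3·38 = 175.

175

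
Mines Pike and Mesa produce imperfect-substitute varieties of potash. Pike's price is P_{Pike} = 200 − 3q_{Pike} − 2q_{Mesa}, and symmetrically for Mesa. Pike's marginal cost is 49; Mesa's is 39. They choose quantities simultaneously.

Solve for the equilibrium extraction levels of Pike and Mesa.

18.25, 20.75

Mine Pike's profit: π = q_{Pike}(200 − 3q_{Pike} − 2q_{Mesa}) − 49q_{Pike}.
∂π/∂q_{Pike} = 151 − 6q_{Pike} − 2q_{Mesa} = 0 ⇒ q_{Pike} = 151/6 − (1/3)q_{Mesa}.
Similarly q_{Mesa} = 161/6 − (1/3)q_{Pike}.
Substituting the second reaction function into the first: q_{Pike} = 151/6 − (1/3)(161/6 − (1/3)q_{Pike}), which gives (8/9)q_{Pike} = 146/9 ⇒ q_{Pike} = 18.25.
Then q_{Mesa} = 161/6 − (1/3)·18.25 = 20.75.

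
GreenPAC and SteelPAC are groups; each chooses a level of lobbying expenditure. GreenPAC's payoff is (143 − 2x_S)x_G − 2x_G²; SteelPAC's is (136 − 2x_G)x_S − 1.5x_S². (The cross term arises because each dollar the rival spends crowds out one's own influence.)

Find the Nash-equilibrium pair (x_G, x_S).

Expanding GreenPAC's payoff: 143x_G − 2x_Sx_G − 2x_G².
∂π/∂x_G = 143 − 2x_S − 4x_G = 0, so x_G = 35.75 − 0.5x_S.
Likewise for SteelPAC: x_S = 136/3 − (2/3)x_G.
Substituting the second reaction function into the first: x_G = 35.75 − 0.5(136/3 − (2/3)x_G), which gives (2/3)x_G = 157/12 ⇒ x_G = 19.625.
Then x_S = 136/3 − (2/3)·19.625 = 32.25.

19.625, 32.25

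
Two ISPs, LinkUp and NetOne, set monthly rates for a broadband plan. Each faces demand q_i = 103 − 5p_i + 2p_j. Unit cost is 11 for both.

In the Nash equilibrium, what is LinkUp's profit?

LinkUp's profit: π = (p_{LinkUp} − 11)(103 − 5p_{LinkUp} + 2p_{NetOne}).
∂π/∂p_{LinkUp} = 158 − 10p_{LinkUp} + 2p_{NetOne} = 0 ⇒ p_{LinkUp} = 15.8 + 0.2p_{NetOne}.
By symmetry p_{NetOne} = p_{LinkUp}; substituting into the reaction function, 0.8p_{LinkUp} = 15.8 and p_{LinkUp} = 19.75.
q_{LinkUp} = 103 − 5·19.75 + 2·19.75 = 43.75.
Profit = (19.75 − 11)·43.75 = 382.8125.

382.8125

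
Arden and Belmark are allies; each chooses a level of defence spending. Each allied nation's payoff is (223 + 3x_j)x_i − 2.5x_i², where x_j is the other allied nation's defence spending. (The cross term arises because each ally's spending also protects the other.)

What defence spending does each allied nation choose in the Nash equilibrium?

111.5

Arden's payoff is (223 + 3x_B)x_A − 2.5x_A².
∂π/∂x_A = 223 + 3x_B − 5x_A = 0, so x_A = 44.6 + 0.6x_B.
By symmetry x_B = x_A; substituting into the reaction function, 0.4x_A = 44.6 and x_A = 111.5.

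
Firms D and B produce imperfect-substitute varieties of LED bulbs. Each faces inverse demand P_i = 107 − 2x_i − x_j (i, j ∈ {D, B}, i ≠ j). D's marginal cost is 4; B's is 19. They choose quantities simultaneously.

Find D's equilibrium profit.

933.12

Firm D's profit: π = x_D(107 − 2x_D − x_B) − 4x_D.
∂π/∂x_D = 103 − 4x_D − x_B = 0 ⇒ x_D = 25.75 − 0.25x_B.
Similarly x_B = 22 − 0.25x_D.
Substituting the second reaction function into the first: x_D = 25.75 − 0.25(22 − 0.25x_D), which gives 0.9375x_D = 20.25 ⇒ x_D = 21.6.
Then x_B = 22 − 0.25·21.6 = 16.6.
P_D = 107 − 2·21.6 − 16.6 = 47.2.
Profit = (47.2 − 4)·21.6 = 933.12.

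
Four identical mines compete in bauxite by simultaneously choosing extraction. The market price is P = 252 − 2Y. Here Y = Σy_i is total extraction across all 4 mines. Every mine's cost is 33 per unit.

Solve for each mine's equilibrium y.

A representative mine's profit is π_i = y_i(252 − 2Y) − 33y_i, with Y = y_i + Σ_{j≠i} y_j.
First-order condition: 219 − 4y_i − 2Σ_{j≠i} y_j = 0.
Imposing symmetry (y_j = y for all j) turns Σ_{j≠i} y_j into 3y, so 219 = 10y and y = 21.9.

21.9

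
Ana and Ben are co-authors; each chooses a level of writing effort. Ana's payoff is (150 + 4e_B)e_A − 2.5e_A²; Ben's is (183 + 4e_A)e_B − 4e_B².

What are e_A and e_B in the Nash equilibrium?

80.5, 63.125

Expanding Ana's payoff: 150e_A + 4e_Be_A − 2.5e_A².
∂π/∂e_A = 150 + 4e_B − 5e_A = 0, so e_A = 30 + 0.8e_B.
Likewise for Ben: e_B = 22.875 + 0.5e_A.
Substituting the second reaction function into the first: e_A = 30 + 0.8(22.875 + 0.5e_A), which gives 0.6e_A = 48.3 ⇒ e_A = 80.5.
Then e_B = 22.875 + 0.5·80.5 = 63.125.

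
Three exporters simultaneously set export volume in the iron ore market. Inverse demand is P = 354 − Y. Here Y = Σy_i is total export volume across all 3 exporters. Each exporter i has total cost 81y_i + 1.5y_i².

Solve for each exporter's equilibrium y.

39

A representative exporter's profit is π_i = y_i(354 − Y) − 81y_i − 1.5y_i², with Y = y_i + Σ_{j≠i} y_j.
First-order condition: 273 − 5y_i − Σ_{j≠i} y_j = 0.
In a symmetric equilibrium every exporter chooses the same y, so Σ_{j≠i} y_j = 2y. The condition becomes 273 − 7y = 0, giving y = 273/7 = 39.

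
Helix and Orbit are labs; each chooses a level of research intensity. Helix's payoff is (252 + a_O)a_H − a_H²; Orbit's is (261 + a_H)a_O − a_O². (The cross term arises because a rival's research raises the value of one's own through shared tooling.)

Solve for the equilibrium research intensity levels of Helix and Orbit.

255, 258

Expanding Helix's payoff: 252a_H + a_Oa_H − a_H².
∂π/∂a_H = 252 + a_O − 2a_H = 0, so a_H = 126 + 0.5a_O.
Likewise for Orbit: a_O = 130.5 + 0.5a_H.
Solving the two reaction functions simultaneously: (1 − (0.5)(0.5))a_H = 126 + 0.5·130.5, so 0.75a_H = 191.25 and a_H = 255.
Then a_O = 130.5 + 0.5·255 = 258.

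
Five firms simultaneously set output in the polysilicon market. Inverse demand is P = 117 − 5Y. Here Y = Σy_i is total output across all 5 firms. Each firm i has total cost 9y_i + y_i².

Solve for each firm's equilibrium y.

3.375

A representative firm's profit is π_i = y_i(117 − 5Y) − 9y_i − y_i², with Y = y_i + Σ_{j≠i} y_j.
First-order condition: 108 − 12y_i − 5Σ_{j≠i} y_j = 0.
Imposing symmetry (y_j = y for all j) turns Σ_{j≠i} y_j into 4y, so 108 = 32y and y = 3.375.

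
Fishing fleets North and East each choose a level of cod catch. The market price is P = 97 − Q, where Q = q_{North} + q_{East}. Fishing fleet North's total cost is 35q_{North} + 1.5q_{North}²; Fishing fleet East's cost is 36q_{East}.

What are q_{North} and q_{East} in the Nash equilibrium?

Fishing fleet North's profit: π = q_{North}(97 − (q_{North} + q_{East})) − 35q_{North} − 1.5q_{North}².
∂π/∂q_{North} = 62 − 5q_{North} − q_{East} = 0, so q_{North} = 12.4 − 0.2q_{East}.
For East: ∂π/∂q_{East} = 61 − 2q_{East} − q_{North} = 0 ⇒ q_{East} = 30.5 − 0.5q_{North}.
Plugging q_{East} into North's best response: q_{North} = 12.4 − 0.2(30.5 − 0.5q_{North}) ⇒ 0.9q_{North} = 6.3, so q_{North} = 7.
Then q_{East} = 30.5 − 0.5·7 = 27.

7, 27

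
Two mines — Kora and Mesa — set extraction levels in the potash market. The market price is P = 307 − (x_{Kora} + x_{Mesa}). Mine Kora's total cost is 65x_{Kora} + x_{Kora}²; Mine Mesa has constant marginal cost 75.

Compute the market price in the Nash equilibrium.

173

Mine Kora's profit: π = x_{Kora}(307 − (x_{Kora} + x_{Mesa})) − 65x_{Kora} − x_{Kora}².
∂π/∂x_{Kora} = 242 − 4x_{Kora} − x_{Mesa} = 0, so x_{Kora} = 60.5 − 0.25x_{Mesa}.
For Mesa: ∂π/∂x_{Mesa} = 232 − 2x_{Mesa} − x_{Kora} = 0 ⇒ x_{Mesa} = 116 − 0.5x_{Kora}.
Solving the two reaction functions simultaneously: (1 − (−0.25)(−0.5))x_{Kora} = 60.5 − 0.25·116, so 0.875x_{Kora} = 31.5 and x_{Kora} = 36.
Then x_{Mesa} = 116 − 0.5·36 = 98.
Equilibrium price: P = 307 − 134 = 173.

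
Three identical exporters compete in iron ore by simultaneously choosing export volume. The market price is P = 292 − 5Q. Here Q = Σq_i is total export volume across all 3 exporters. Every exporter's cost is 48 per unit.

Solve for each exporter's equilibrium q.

12.2

A representative exporter's profit is π_i = q_i(292 − 5Q) − 48q_i, with Q = q_i + Σ_{j≠i} q_j.
First-order condition: 244 − 10q_i − 5Σ_{j≠i} q_j = 0.
With identical exporters, set every q_j = q: then 244 − 10q − 10q = 0, i.e. q = 244/20 = 12.2.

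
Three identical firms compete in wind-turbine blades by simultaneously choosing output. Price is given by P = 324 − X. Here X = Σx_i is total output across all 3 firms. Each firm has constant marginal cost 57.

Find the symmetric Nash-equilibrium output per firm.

66.75

A representative firm's profit is π_i = x_i(324 − X) − 57x_i, with X = x_i + Σ_{j≠i} x_j.
First-order condition: 267 − 2x_i − Σ_{j≠i} x_j = 0.
In a symmetric equilibrium every firm chooses the same x, so Σ_{j≠i} x_j = 2x. The condition becomes 267 − 4x = 0, giving x = 267/4 = 66.75.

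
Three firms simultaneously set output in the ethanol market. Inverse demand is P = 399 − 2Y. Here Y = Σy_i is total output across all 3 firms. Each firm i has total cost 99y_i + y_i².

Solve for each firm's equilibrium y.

30

A representative firm's profit is π_i = y_i(399 − 2Y) − 99y_i − y_i², with Y = y_i + Σ_{j≠i} y_j.
First-order condition: 300 − 6y_i − 2Σ_{j≠i} y_j = 0.
Imposing symmetry (y_j = y for all j) turns Σ_{j≠i} y_j into 2y, so 300 = 10y and y = 30.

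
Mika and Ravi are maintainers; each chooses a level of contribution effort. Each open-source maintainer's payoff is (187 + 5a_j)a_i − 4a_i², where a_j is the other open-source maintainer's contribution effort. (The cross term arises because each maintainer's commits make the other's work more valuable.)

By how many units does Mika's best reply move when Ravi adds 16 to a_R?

Mika's payoff is (187 + 5a_R)a_M − 4a_M².
∂π/∂a_M = 187 + 5a_R − 8a_M = 0, so a_M = 23.375 + 0.625a_R.
The reaction-function slope is 0.625, so a 16-unit rise in a_R moves a_M by 0.625 × 16 = 10. Mika's best response rises — the actions are strategic complements.

10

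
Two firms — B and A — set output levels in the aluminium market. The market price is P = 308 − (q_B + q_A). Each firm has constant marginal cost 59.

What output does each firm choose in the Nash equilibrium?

Firm B's profit: π = q_B(308 − (q_B + q_A)) − 59q_B.
∂π/∂q_B = 249 − 2q_B − q_A = 0, so q_B = 124.5 − 0.5q_A.
By symmetry q_A = q_B; substituting into the reaction function, 1.5q_B = 124.5 and q_B = 83.

83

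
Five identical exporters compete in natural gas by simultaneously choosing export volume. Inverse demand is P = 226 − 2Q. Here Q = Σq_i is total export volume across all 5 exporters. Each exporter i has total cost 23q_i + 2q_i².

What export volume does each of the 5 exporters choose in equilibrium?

A representative exporter's profit is π_i = q_i(226 − 2Q) − 23q_i − 2q_i², with Q = q_i + Σ_{j≠i} q_j.
First-order condition: 203 − 8q_i − 2Σ_{j≠i} q_j = 0.
With identical exporters, set every q_j = q: then 203 − 8q − 8q = 0, i.e. q = 203/16 = 12.6875.

12.6875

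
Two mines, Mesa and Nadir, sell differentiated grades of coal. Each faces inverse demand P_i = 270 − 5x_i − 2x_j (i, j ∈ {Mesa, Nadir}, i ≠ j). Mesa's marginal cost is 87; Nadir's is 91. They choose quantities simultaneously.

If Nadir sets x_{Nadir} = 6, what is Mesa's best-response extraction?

Mine Mesa's profit: π = x_{Mesa}(270 − 5x_{Mesa} − 2x_{Nadir}) − 87x_{Mesa}.
∂π/∂x_{Mesa} = 183 − 10x_{Mesa} − 2x_{Nadir} = 0 ⇒ x_{Mesa} = 18.3 − 0.2x_{Nadir}.
At x_{Nadir} = 6: x_{Mesa} = 18.3 − 0.2·6 = 17.1.

17.1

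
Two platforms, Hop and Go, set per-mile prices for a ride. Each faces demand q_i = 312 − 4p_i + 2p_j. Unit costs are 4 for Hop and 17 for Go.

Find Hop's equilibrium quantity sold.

Hop's profit: π = (p_{Hop} − 4)(312 − 4p_{Hop} + 2p_{Go}).
∂π/∂p_{Hop} = 328 − 8p_{Hop} + 2p_{Go} = 0 ⇒ p_{Hop} = 41 + 0.25p_{Go}.
Similarly p_{Go} = 47.5 + 0.25p_{Hop}.
Plugging p_{Go} into Hop's best response: p_{Hop} = 41 + 0.25(47.5 + 0.25p_{Hop}) ⇒ 0.9375p_{Hop} = 52.875, so p_{Hop} = 56.4.
Then p_{Go} = 47.5 + 0.25·56.4 = 61.6.
q_{Hop} = 312 − 4·56.4 + 2·61.6 = 209.6.

209.6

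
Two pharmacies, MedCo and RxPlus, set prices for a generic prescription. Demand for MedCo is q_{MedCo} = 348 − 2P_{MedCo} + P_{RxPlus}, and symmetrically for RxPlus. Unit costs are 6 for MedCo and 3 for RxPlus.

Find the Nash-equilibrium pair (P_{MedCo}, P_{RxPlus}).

MedCo's profit: π = (P_{MedCo} − 6)(348 − 2P_{MedCo} + P_{RxPlus}).
∂π/∂P_{MedCo} = 360 − 4P_{MedCo} + P_{RxPlus} = 0 ⇒ P_{MedCo} = 90 + 0.25P_{RxPlus}.
Similarly P_{RxPlus} = 88.5 + 0.25P_{MedCo}.
Solving the two reaction functions simultaneously: (1 − (0.25)(0.25))P_{MedCo} = 90 + 0.25·88.5, so 0.9375P_{MedCo} = 112.125 and P_{MedCo} = 119.6.
Then P_{RxPlus} = 88.5 + 0.25·119.6 = 118.4.

119.6, 118.4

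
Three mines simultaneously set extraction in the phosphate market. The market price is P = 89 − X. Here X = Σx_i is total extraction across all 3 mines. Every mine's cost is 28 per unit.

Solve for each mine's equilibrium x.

A representative mine's profit is π_i = x_i(89 − X) − 28x_i, with X = x_i + Σ_{j≠i} x_j.
First-order condition: 61 − 2x_i − Σ_{j≠i} x_j = 0.
Imposing symmetry (x_j = x for all j) turns Σ_{j≠i} x_j into 2x, so 61 = 4x and x = 15.25.

15.25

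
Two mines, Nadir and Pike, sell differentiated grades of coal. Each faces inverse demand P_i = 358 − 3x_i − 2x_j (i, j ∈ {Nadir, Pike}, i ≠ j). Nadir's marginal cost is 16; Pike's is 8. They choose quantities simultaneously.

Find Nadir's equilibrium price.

142.75

Mine Nadir's profit: π = x_{Nadir}(358 − 3x_{Nadir} − 2x_{Pike}) − 16x_{Nadir}.
∂π/∂x_{Nadir} = 342 − 6x_{Nadir} − 2x_{Pike} = 0 ⇒ x_{Nadir} = 57 − (1/3)x_{Pike}.
Similarly x_{Pike} = 175/3 − (1/3)x_{Nadir}.
Plugging x_{Pike} into Nadir's best response: x_{Nadir} = 57 − (1/3)(175/3 − (1/3)x_{Nadir}) ⇒ (8/9)x_{Nadir} = 338/9, so x_{Nadir} = 42.25.
Then x_{Pike} = 175/3 − (1/3)·42.25 = 44.25.
P_{Nadir} = 358 − 3·42.25 − 2·44.25 = 142.75.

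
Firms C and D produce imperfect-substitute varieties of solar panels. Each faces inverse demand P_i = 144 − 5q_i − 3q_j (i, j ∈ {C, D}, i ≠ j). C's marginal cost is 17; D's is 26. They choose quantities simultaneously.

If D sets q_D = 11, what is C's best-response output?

9.4

Firm C's profit: π = q_C(144 − 5q_C − 3q_D) − 17q_C.
∂π/∂q_C = 127 − 10q_C − 3q_D = 0 ⇒ q_C = 12.7 − 0.3q_D.
At q_D = 11: q_C = 12.7 − 0.3·11 = 9.4.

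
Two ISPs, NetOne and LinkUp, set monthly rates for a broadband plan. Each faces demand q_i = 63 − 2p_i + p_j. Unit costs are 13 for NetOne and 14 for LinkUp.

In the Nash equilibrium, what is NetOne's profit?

NetOne's profit: π = (p_{NetOne} − 13)(63 − 2p_{NetOne} + p_{LinkUp}).
∂π/∂p_{NetOne} = 89 − 4p_{NetOne} + p_{LinkUp} = 0 ⇒ p_{NetOne} = 22.25 + 0.25p_{LinkUp}.
Similarly p_{LinkUp} = 22.75 + 0.25p_{NetOne}.
Substituting the second reaction function into the first: p_{NetOne} = 22.25 + 0.25(22.75 + 0.25p_{NetOne}), which gives 0.9375p_{NetOne} = 27.9375 ⇒ p_{NetOne} = 29.8.
Then p_{LinkUp} = 22.75 + 0.25·29.8 = 30.2.
q_{NetOne} = 63 − 2·29.8 + 30.2 = 33.6.
Profit = (29.8 − 13)·33.6 = 564.48.

564.48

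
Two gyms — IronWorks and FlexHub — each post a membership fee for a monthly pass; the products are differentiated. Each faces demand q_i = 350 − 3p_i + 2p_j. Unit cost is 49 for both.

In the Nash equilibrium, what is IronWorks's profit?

IronWorks's profit: π = (p_{IronWorks} − 49)(350 − 3p_{IronWorks} + 2p_{FlexHub}).
∂π/∂p_{IronWorks} = 497 − 6p_{IronWorks} + 2p_{FlexHub} = 0 ⇒ p_{IronWorks} = 497/6 + (1/3)p_{FlexHub}.
Setting p_{IronWorks} = p_{FlexHub} in the reaction function: p_{IronWorks} = 497/6 + (1/3)p_{IronWorks}, so p_{IronWorks} = (497/6) / (2/3) = 124.25.
q_{IronWorks} = 350 − 3·124.25 + 2·124.25 = 225.75.
Profit = (124.25 − 49)·225.75 = 16987.6875.

16987.6875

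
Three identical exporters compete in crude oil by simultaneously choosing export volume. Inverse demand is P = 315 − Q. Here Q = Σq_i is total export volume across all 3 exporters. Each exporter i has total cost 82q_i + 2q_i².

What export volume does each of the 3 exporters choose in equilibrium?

29.125

A representative exporter's profit is π_i = q_i(315 − Q) − 82q_i − 2q_i², with Q = q_i + Σ_{j≠i} q_j.
First-order condition: 233 − 6q_i − Σ_{j≠i} q_j = 0.
Imposing symmetry (q_j = q for all j) turns Σ_{j≠i} q_j into 2q, so 233 = 8q and q = 29.125.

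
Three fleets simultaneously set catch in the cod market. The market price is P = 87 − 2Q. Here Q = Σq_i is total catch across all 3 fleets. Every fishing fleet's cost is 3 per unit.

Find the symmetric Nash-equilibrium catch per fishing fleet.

A representative fishing fleet's profit is π_i = q_i(87 − 2Q) − 3q_i, with Q = q_i + Σ_{j≠i} q_j.
First-order condition: 84 − 4q_i − 2Σ_{j≠i} q_j = 0.
Imposing symmetry (q_j = q for all j) turns Σ_{j≠i} q_j into 2q, so 84 = 8q and q = 10.5.

10.5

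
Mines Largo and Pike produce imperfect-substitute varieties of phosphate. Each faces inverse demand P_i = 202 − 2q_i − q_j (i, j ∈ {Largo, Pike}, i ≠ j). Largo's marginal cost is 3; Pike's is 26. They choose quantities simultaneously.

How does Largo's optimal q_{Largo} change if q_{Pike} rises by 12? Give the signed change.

-3

Mine Largo's profit: π = q_{Largo}(202 − 2q_{Largo} − q_{Pike}) − 3q_{Largo}.
∂π/∂q_{Largo} = 199 − 4q_{Largo} − q_{Pike} = 0 ⇒ q_{Largo} = 49.75 − 0.25q_{Pike}.
The reaction-function slope is −0.25, so a 12-unit rise in q_{Pike} moves q_{Largo} by −0.25 × 12 = −3. Largo's best response falls — the actions are strategic substitutes.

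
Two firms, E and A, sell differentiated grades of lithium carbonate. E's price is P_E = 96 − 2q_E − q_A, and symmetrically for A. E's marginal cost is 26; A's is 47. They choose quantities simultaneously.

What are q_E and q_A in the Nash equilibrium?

Firm E's profit: π = q_E(96 − 2q_E − q_A) − 26q_E.
∂π/∂q_E = 70 − 4q_E − q_A = 0 ⇒ q_E = 17.5 − 0.25q_A.
Similarly q_A = 12.25 − 0.25q_E.
Substituting the second reaction function into the first: q_E = 17.5 − 0.25(12.25 − 0.25q_E), which gives 0.9375q_E = 14.4375 ⇒ q_E = 15.4.
Then q_A = 12.25 − 0.25·15.4 = 8.4.

15.4, 8.4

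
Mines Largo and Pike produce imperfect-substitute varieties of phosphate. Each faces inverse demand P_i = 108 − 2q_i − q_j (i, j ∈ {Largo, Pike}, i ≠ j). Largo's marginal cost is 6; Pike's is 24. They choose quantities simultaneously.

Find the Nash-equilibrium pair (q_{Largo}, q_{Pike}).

21.6, 15.6

Mine Largo's profit: π = q_{Largo}(108 − 2q_{Largo} − q_{Pike}) − 6q_{Largo}.
∂π/∂q_{Largo} = 102 − 4q_{Largo} − q_{Pike} = 0 ⇒ q_{Largo} = 25.5 − 0.25q_{Pike}.
Similarly q_{Pike} = 21 − 0.25q_{Largo}.
Substituting the second reaction function into the first: q_{Largo} = 25.5 − 0.25(21 − 0.25q_{Largo}), which gives 0.9375q_{Largo} = 20.25 ⇒ q_{Largo} = 21.6.
Then q_{Pike} = 21 − 0.25·21.6 = 15.6.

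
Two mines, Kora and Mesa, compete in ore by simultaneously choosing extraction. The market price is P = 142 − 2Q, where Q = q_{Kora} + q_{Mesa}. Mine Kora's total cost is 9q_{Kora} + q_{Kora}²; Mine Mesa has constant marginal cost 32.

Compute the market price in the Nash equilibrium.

Mine Kora's profit: π = q_{Kora}(142 − 2(q_{Kora} + q_{Mesa})) − 9q_{Kora} − q_{Kora}².
∂π/∂q_{Kora} = 133 − 6q_{Kora} − 2q_{Mesa} = 0, so q_{Kora} = 133/6 − (1/3)q_{Mesa}.
For Mesa: ∂π/∂q_{Mesa} = 110 − 4q_{Mesa} − 2q_{Kora} = 0 ⇒ q_{Mesa} = 27.5 − 0.5q_{Kora}.
Substituting the second reaction function into the first: q_{Kora} = 133/6 − (1/3)(27.5 − 0.5q_{Kora}), which gives (5/6)q_{Kora} = 13 ⇒ q_{Kora} = 15.6.
Then q_{Mesa} = 27.5 − 0.5·15.6 = 19.7.
Equilibrium price: P = 142 − 2·35.3 = 71.4.

71.4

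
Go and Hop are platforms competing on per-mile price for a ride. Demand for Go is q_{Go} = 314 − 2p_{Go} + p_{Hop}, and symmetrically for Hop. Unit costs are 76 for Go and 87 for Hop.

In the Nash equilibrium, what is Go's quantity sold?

Go's profit: π = (p_{Go} − 76)(314 − 2p_{Go} + p_{Hop}).
∂π/∂p_{Go} = 466 − 4p_{Go} + p_{Hop} = 0 ⇒ p_{Go} = 116.5 + 0.25p_{Hop}.
Similarly p_{Hop} = 122 + 0.25p_{Go}.
Substituting the second reaction function into the first: p_{Go} = 116.5 + 0.25(122 + 0.25p_{Go}), which gives 0.9375p_{Go} = 147 ⇒ p_{Go} = 156.8.
Then p_{Hop} = 122 + 0.25·156.8 = 161.2.
q_{Go} = 314 − 2·156.8 + 161.2 = 161.6.

161.6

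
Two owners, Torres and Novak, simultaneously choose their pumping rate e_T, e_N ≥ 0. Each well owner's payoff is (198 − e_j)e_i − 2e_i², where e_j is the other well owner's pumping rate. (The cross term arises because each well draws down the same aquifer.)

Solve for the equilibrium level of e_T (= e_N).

Torres's payoff is (198 − e_N)e_T − 2e_T².
∂π/∂e_T = 198 − e_N − 4e_T = 0, so e_T = 49.5 − 0.25e_N.
By symmetry e_N = e_T; substituting into the reaction function, 1.25e_T = 49.5 and e_T = 39.6.

39.6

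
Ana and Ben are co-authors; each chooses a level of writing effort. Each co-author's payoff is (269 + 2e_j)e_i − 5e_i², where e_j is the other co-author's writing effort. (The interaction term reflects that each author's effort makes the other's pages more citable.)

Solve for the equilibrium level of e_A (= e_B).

Ana's payoff is (269 + 2e_B)e_A − 5e_A².
∂π/∂e_A = 269 + 2e_B − 10e_A = 0, so e_A = 26.9 + 0.2e_B.
The game is symmetric, so in equilibrium e_B = e_A: the reaction function gives 0.8e_A = 26.9, hence e_A = 33.625.

33.625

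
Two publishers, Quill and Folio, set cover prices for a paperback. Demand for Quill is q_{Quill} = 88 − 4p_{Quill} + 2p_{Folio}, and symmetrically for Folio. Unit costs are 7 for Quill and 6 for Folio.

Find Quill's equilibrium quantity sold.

Quill's profit: π = (p_{Quill} − 7)(88 − 4p_{Quill} + 2p_{Folio}).
∂π/∂p_{Quill} = 116 − 8p_{Quill} + 2p_{Folio} = 0 ⇒ p_{Quill} = 14.5 + 0.25p_{Folio}.
Similarly p_{Folio} = 14 + 0.25p_{Quill}.
Plugging p_{Folio} into Quill's best response: p_{Quill} = 14.5 + 0.25(14 + 0.25p_{Quill}) ⇒ 0.9375p_{Quill} = 18, so p_{Quill} = 19.2.
Then p_{Folio} = 14 + 0.25·19.2 = 18.8.
q_{Quill} = 88 − 4·19.2 + 2·18.8 = 48.8.

48.8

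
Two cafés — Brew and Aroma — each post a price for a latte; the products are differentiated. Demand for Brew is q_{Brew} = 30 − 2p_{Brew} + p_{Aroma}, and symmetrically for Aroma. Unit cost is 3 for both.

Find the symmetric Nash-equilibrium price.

12

Brew's profit: π = (p_{Brew} − 3)(30 − 2p_{Brew} + p_{Aroma}).
∂π/∂p_{Brew} = 36 − 4p_{Brew} + p_{Aroma} = 0 ⇒ p_{Brew} = 9 + 0.25p_{Aroma}.
The game is symmetric, so in equilibrium p_{Aroma} = p_{Brew}: the reaction function gives 0.75p_{Brew} = 9, hence p_{Brew} = 12.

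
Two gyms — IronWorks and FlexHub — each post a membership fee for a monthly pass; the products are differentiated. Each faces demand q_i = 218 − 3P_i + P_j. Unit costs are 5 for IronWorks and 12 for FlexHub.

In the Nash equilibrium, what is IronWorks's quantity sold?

126.6

IronWorks's profit: π = (P_{IronWorks} − 5)(218 − 3P_{IronWorks} + P_{FlexHub}).
∂π/∂P_{IronWorks} = 233 − 6P_{IronWorks} + P_{FlexHub} = 0 ⇒ P_{IronWorks} = 233/6 + (1/6)P_{FlexHub}.
Similarly P_{FlexHub} = 127/3 + (1/6)P_{IronWorks}.
Plugging P_{FlexHub} into IronWorks's best response: P_{IronWorks} = 233/6 + (1/6)(127/3 + (1/6)P_{IronWorks}) ⇒ (35/36)P_{IronWorks} = 413/9, so P_{IronWorks} = 47.2.
Then P_{FlexHub} = 127/3 + (1/6)·47.2 = 50.2.
q_{IronWorks} = 218 − 3·47.2 + 50.2 = 126.6.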